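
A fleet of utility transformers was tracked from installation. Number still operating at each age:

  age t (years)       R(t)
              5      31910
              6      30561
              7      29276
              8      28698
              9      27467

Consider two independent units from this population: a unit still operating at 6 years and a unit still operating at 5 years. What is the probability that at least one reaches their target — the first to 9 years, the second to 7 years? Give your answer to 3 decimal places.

0.992

p₁ = R(9)/R(6) = 27467/30561 = 0.898760; p₂ = R(7)/R(5) = 29276/31910 = 0.917455.
P(at least one) = 1 − (1−p₁)(1−p₂) = 1 − 0.101240 × 0.082545 = 0.991643.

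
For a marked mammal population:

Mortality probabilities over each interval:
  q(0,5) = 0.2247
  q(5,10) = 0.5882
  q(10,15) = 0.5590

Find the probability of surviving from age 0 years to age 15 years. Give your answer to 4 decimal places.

Survival from 0 to 15 is the product of surviving each interval: (1 − 0.2247) × (1 − 0.5882) × (1 − 0.5590).
= 0.7753 × 0.4118 × 0.4410 = 0.140797.

0.1408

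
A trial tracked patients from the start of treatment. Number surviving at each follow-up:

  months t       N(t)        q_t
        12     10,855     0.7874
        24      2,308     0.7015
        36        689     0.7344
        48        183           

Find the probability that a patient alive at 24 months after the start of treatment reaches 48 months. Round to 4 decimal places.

The conditional survival probability is N(48)/N(24) = 183/2,308 = 0.079289.

0.0793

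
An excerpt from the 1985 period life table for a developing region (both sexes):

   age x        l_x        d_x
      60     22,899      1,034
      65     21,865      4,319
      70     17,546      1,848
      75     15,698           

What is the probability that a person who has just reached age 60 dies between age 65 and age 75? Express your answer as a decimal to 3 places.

This is the probability of reaching 65 but not 75, conditional on being alive at 60: (l_65 − l_75) / l_60.
= (21,865 − 15,698) / 22,899 = 6,167 / 22,899 = 0.269313.

0.269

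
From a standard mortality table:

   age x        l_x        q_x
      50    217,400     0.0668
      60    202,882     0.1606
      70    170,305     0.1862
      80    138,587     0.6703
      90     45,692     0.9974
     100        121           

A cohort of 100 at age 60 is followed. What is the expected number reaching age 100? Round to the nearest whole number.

The relevant probability is 121/202,882 = 0.000596.
Expected number = 100 × 0.000596 = 0.

0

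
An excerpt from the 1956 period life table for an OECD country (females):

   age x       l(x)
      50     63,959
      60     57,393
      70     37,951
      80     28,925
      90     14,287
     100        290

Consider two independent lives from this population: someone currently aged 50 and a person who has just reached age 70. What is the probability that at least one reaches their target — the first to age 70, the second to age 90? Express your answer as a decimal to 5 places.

p₁ = l(70)/l(50) = 37,951/63,959 = 0.593364; p₂ = l(90)/l(70) = 14,287/37,951 = 0.376459.
P(at least one) = 1 − (1−p₁)(1−p₂) = 1 − 0.406636 × 0.623541 = 0.746446.

0.74645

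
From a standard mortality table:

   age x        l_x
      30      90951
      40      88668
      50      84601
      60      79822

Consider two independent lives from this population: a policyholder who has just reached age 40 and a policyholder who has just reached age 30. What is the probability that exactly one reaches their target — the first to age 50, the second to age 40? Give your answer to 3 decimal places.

p₁ = l_50/l_40 = 84601/88668 = 0.954132; p₂ = l_40/l_30 = 88668/90951 = 0.974899.
P(exactly one) = p₁(1−p₂) + (1−p₁)p₂ = 0.023950 + 0.044717 = 0.068666.

0.069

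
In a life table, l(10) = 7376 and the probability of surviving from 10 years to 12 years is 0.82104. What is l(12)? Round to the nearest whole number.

6056

l(12) = l(10) × p = 7376 × 0.82104 = 6056.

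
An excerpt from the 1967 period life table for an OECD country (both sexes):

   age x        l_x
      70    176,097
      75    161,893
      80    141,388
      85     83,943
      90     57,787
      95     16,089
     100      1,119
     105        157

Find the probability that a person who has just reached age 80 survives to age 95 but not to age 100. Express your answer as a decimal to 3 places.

This is the probability of reaching 95 but not 100, conditional on being alive at 80: (l_95 − l_100) / l_80.
= (16,089 − 1,119) / 141,388 = 14,970 / 141,388 = 0.105879.

0.106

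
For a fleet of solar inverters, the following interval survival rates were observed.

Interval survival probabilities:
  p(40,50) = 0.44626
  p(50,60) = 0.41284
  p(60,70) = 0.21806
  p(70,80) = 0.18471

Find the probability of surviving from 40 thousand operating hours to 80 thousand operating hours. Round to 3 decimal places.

P(survive 40→80) = 0.44626 × 0.41284 × 0.21806 × 0.18471.
= 0.007421.

0.007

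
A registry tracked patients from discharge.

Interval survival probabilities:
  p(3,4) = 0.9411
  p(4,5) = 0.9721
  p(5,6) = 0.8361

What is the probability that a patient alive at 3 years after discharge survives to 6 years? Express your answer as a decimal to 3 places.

0.765

Chaining the interval survival probabilities: 0.9411 × 0.9721 × 0.8361.
= 0.764900.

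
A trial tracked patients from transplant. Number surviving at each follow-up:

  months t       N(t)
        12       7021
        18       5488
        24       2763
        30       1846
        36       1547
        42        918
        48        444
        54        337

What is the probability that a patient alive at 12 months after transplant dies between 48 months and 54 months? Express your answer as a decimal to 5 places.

0.01524

This is the probability of reaching 48 but not 54, conditional on being alive at 12: (N(48) − N(54)) / N(12).
= (444 − 337) / 7021 = 107 / 7021 = 0.015240.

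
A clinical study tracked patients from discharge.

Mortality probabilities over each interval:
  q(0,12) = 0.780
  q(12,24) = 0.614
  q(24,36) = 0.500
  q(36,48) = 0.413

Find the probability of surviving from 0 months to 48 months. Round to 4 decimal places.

0.0249

P(survive 0→48) = (1 − 0.780) × (1 − 0.614) × (1 − 0.500) × (1 − 0.413).
= 0.220 × 0.386 × 0.500 × 0.587 = 0.024924.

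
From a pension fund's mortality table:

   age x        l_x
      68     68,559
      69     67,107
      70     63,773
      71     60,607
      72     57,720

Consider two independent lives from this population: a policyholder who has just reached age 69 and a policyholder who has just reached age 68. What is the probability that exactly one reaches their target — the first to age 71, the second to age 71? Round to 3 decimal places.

p₁ = l_71/l_69 = 60,607/67,107 = 0.903140; p₂ = l_71/l_68 = 60,607/68,559 = 0.884012.
P(exactly one) = p₁(1−p₂) + (1−p₁)p₂ = 0.104753 + 0.085625 = 0.190379.

0.190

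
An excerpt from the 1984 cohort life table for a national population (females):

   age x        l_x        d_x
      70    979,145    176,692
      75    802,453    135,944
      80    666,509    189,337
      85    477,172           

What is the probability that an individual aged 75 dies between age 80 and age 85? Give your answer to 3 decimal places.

0.236

This is the probability of reaching 80 but not 85, conditional on being alive at 75: (l_80 − l_85) / l_75.
= (666,509 − 477,172) / 802,453 = 189,337 / 802,453 = 0.235948.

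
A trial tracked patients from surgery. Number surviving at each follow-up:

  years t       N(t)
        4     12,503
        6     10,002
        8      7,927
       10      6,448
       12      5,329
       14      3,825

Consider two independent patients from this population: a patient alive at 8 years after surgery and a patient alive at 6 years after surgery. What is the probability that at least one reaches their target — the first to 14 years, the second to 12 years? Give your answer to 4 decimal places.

p₁ = N(14)/N(8) = 3,825/7,927 = 0.482528; p₂ = N(12)/N(6) = 5,329/10,002 = 0.532793.
P(at least one) = 1 − (1−p₁)(1−p₂) = 1 − 0.517472 × 0.467207 = 0.758233.

0.7582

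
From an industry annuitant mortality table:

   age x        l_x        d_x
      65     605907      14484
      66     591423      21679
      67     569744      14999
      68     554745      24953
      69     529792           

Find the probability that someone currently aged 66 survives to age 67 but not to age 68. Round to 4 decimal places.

We want 1|1q66 = (l_67 − l_68)/l_66.
This is the probability of reaching 67 but not 68, conditional on being alive at 66: (l_67 − l_68) / l_66.
= (569744 − 554745) / 591423 = 14999 / 591423 = 0.025361.

0.0254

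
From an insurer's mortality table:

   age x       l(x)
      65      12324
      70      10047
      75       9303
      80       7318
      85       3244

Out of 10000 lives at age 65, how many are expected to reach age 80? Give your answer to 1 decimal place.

5938.0

The relevant probability is 7318/12324 = 0.593801.
Expected number = 10000 × 0.593801 = 5938.0.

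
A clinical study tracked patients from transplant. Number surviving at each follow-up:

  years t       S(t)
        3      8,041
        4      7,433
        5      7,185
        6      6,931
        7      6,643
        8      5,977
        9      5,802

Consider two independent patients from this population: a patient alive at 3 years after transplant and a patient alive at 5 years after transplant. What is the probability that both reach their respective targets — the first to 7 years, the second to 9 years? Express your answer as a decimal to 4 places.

p₁ = S(7)/S(3) = 6,643/8,041 = 0.826141; p₂ = S(9)/S(5) = 5,802/7,185 = 0.807516.
P(both) = p₁ × p₂ = 0.826141 × 0.807516 = 0.667122.

0.6671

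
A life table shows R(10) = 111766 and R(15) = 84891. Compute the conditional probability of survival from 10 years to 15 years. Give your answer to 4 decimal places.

The conditional survival probability is R(15)/R(10) = 84891/111766 = 0.759542.

0.7595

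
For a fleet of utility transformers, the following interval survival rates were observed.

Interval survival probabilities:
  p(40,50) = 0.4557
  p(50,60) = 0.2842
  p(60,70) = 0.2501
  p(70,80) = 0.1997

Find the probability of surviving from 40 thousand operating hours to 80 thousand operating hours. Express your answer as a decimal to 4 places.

0.0065

P(survive 40→80) = 0.4557 × 0.2842 × 0.2501 × 0.1997.
= 0.006468.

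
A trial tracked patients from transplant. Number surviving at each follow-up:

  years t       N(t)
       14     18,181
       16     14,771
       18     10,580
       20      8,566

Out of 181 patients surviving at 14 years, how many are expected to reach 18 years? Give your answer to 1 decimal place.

105.3

The relevant probability is 10,580/18,181 = 0.581926.
Expected number = 181 × 0.581926 = 105.3.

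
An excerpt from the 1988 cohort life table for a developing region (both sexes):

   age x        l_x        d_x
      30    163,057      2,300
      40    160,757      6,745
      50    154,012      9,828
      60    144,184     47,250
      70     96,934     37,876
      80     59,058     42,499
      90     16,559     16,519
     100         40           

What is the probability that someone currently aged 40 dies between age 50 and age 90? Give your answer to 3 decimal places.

0.855

This is the probability of reaching 50 but not 90, conditional on being alive at 40: (l_50 − l_90) / l_40.
= (154,012 − 16,559) / 160,757 = 137,453 / 160,757 = 0.855036.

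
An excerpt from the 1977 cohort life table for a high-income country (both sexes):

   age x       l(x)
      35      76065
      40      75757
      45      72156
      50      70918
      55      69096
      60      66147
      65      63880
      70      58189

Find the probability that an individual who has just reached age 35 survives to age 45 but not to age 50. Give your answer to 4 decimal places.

This is the probability of reaching 45 but not 50, conditional on being alive at 35: (l(45) − l(50)) / l(35).
= (72156 − 70918) / 76065 = 1238 / 76065 = 0.016276.

0.0163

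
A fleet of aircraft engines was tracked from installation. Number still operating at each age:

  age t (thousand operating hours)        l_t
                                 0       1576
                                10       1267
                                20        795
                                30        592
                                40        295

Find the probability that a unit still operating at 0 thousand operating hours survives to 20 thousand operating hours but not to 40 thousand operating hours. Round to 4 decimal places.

0.3173

This is the probability of reaching 20 but not 40, conditional on being operational at 0: (l_20 − l_40) / l_0.
= (795 − 295) / 1576 = 500 / 1576 = 0.317259.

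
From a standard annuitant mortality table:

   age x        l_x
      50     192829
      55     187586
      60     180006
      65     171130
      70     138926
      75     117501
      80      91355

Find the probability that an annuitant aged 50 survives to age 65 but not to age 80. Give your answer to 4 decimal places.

We want 15|15q50 = (l_65 − l_80)/l_50.
This is the probability of reaching 65 but not 80, conditional on being alive at 50: (l_65 − l_80) / l_50.
= (171130 − 91355) / 192829 = 79775 / 192829 = 0.413709.

0.4137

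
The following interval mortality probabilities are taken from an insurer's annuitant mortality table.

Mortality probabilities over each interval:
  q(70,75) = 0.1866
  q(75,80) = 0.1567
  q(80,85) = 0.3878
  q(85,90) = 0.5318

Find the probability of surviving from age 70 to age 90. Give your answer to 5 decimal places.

0.19661

The overall survival probability is (1 − 0.1866) × (1 − 0.1567) × (1 − 0.3878) × (1 − 0.5318).
= 0.8134 × 0.8433 × 0.6122 × 0.4682 = 0.196612.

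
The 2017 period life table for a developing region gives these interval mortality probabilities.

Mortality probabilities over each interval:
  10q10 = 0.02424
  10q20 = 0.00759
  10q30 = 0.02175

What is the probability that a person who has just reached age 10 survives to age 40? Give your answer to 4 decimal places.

0.9473

The overall survival probability is (1 − 0.02424) × (1 − 0.00759) × (1 − 0.02175).
= 0.97576 × 0.99241 × 0.97825 = 0.947292.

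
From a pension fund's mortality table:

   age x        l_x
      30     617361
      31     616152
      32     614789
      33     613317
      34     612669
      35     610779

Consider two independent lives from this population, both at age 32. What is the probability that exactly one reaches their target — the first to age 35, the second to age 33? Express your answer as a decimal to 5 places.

p₁ = l_35/l_32 = 610779/614789 = 0.993477; p₂ = l_33/l_32 = 613317/614789 = 0.997606.
P(exactly one) = p₁(1−p₂) + (1−p₁)p₂ = 0.002378 + 0.006507 = 0.008886.

0.00889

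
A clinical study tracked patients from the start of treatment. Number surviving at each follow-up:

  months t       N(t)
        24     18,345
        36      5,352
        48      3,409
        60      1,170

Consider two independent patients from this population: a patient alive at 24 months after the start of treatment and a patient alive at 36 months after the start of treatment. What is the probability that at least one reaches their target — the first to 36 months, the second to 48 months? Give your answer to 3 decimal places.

p₁ = N(36)/N(24) = 5,352/18,345 = 0.291742; p₂ = N(48)/N(36) = 3,409/5,352 = 0.636958.
P(at least one) = 1 − (1−p₁)(1−p₂) = 1 − 0.708258 × 0.363042 = 0.742873.

0.743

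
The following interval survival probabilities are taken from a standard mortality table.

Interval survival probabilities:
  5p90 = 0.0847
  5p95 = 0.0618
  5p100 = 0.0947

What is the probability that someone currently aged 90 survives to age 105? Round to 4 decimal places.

The overall survival probability is 0.0847 × 0.0618 × 0.0947.
= 0.000496.

0.0005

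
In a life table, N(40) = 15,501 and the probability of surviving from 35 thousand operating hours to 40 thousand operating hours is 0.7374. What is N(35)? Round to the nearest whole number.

N(35) = N(40) / p = 15,501 / 0.7374 = 21021.

21021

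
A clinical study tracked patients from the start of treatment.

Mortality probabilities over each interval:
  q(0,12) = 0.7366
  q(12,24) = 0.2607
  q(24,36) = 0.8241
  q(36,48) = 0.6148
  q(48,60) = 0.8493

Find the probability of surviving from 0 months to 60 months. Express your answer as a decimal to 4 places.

0.0020

The overall survival probability is (1 − 0.7366) × (1 − 0.2607) × (1 − 0.8241) × (1 − 0.6148) × (1 − 0.8493).
= 0.2634 × 0.7393 × 0.1759 × 0.3852 × 0.1507 = 0.001988.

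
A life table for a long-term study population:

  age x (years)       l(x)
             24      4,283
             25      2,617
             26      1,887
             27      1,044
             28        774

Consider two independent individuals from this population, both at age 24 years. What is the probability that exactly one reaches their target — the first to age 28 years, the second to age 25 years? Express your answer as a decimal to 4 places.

p₁ = l(28)/l(24) = 774/4,283 = 0.180714; p₂ = l(25)/l(24) = 2,617/4,283 = 0.611020.
P(exactly one) = p₁(1−p₂) + (1−p₁)p₂ = 0.070294 + 0.500600 = 0.570894.

0.5709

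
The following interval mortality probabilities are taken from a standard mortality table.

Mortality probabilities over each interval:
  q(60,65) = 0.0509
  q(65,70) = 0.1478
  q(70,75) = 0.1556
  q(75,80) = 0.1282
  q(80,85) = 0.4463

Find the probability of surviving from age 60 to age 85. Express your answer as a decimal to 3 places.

0.330

Survival from 60 to 85 is the product of surviving each interval: (1 − 0.0509) × (1 − 0.1478) × (1 − 0.1556) × (1 − 0.1282) × (1 − 0.4463).
= 0.9491 × 0.8522 × 0.8444 × 0.8718 × 0.5537 = 0.329680.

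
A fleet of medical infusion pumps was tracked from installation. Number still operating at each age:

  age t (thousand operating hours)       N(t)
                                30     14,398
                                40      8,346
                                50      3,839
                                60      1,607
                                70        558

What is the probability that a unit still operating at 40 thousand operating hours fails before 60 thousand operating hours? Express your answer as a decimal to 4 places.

0.8075

P(fail before 60 | operational at 40) = 1 − N(60)/N(40) = 1 − 1,607/8,346 = (6,739)/8,346 = 0.807453.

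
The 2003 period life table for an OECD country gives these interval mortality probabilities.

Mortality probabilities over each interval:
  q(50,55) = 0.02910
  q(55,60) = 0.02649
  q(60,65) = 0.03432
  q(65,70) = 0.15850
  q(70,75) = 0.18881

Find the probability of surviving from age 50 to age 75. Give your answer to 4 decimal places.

P(survive 50→75) = (1 − 0.02910) × (1 − 0.02649) × (1 − 0.03432) × (1 − 0.15850) × (1 − 0.18881).
= 0.97090 × 0.97351 × 0.96568 × 0.84150 × 0.81119 = 0.623053.

0.6231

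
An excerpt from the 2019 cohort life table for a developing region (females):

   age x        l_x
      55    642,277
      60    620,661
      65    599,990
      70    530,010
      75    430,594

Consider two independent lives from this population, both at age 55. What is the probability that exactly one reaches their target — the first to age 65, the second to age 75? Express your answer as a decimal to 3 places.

0.352

p₁ = l_65/l_55 = 599,990/642,277 = 0.934161; p₂ = l_75/l_55 = 430,594/642,277 = 0.670418.
P(exactly one) = p₁(1−p₂) + (1−p₁)p₂ = 0.307883 + 0.044140 = 0.352022.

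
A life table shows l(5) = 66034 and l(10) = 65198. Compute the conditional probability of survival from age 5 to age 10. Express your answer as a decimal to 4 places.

The conditional survival probability is l(10)/l(5) = 65198/66034 = 0.987340.

0.9873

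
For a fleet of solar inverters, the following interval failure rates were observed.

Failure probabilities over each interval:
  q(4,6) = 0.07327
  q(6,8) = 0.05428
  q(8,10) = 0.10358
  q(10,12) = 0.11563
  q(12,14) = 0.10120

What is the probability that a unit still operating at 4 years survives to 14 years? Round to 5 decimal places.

0.62449

Chaining the interval survival probabilities: (1 − 0.07327) × (1 − 0.05428) × (1 − 0.10358) × (1 − 0.11563) × (1 − 0.10120).
= 0.92673 × 0.94572 × 0.89642 × 0.88437 × 0.89880 = 0.624488.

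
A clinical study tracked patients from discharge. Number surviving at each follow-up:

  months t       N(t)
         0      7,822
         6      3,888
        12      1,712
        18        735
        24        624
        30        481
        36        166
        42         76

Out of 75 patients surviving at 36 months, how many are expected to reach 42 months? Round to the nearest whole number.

The relevant probability is 76/166 = 0.457831.
Expected number = 75 × 0.457831 = 34.

34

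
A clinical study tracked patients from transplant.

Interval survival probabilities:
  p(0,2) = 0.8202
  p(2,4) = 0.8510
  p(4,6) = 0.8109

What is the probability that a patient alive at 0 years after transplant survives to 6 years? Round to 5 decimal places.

Chaining the interval survival probabilities: 0.8202 × 0.8510 × 0.8109.
= 0.566000.

0.56600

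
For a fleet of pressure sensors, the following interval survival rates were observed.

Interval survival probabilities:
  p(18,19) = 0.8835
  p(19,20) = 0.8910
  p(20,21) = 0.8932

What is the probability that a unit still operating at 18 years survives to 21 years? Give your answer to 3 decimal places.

0.703

P(survive 18→21) = 0.8835 × 0.8910 × 0.8932.
= 0.703126.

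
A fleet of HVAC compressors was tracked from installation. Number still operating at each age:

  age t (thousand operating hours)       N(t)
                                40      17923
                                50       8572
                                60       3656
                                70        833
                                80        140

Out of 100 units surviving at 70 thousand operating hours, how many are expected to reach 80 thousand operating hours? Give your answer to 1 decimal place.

The relevant probability is 140/833 = 0.168067.
Expected number = 100 × 0.168067 = 16.8.

16.8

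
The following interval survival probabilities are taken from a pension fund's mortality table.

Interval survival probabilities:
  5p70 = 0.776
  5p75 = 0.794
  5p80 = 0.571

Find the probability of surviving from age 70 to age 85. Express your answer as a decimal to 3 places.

15p70 = 0.776 × 0.794 × 0.571.
= 0.351818.

0.352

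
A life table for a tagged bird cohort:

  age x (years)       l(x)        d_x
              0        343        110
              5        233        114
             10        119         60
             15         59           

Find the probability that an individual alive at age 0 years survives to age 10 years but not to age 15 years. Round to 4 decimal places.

This is the probability of reaching 10 but not 15, conditional on being alive at 0: (l(10) − l(15)) / l(0).
= (119 − 59) / 343 = 60 / 343 = 0.174927.

0.1749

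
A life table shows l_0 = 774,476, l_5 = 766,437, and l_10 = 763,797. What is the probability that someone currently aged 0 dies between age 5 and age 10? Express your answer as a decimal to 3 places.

0.003

This is the probability of reaching 5 but not 10, conditional on being alive at 0: (l_5 − l_10) / l_0.
= (766,437 − 763,797) / 774,476 = 2,640 / 774,476 = 0.003409.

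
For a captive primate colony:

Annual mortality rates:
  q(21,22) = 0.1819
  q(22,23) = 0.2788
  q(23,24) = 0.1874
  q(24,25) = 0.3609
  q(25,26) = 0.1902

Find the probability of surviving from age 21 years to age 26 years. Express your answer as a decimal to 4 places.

0.2481

P(survive 21→26) = (1 − 0.1819) × (1 − 0.2788) × (1 − 0.1874) × (1 − 0.3609) × (1 − 0.1902).
= 0.8181 × 0.7212 × 0.8126 × 0.6391 × 0.8098 = 0.248134.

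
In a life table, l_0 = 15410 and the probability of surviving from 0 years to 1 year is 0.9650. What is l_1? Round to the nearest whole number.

l_1 = l_0 × p = 15410 × 0.9650 = 14871.

14871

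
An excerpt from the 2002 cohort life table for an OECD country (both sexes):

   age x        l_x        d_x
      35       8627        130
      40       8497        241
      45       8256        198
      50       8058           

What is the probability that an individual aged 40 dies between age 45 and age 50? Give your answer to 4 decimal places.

0.0233

We want 5|5q40 = (l_45 − l_50)/l_40.
This is the probability of reaching 45 but not 50, conditional on being alive at 40: (l_45 − l_50) / l_40.
= (8256 − 8058) / 8497 = 198 / 8497 = 0.023302.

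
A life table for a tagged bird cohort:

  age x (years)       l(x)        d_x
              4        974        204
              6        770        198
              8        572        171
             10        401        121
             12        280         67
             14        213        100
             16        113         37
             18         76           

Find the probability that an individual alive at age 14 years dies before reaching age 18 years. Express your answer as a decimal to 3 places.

0.643

P(die before 18 | alive at 14) = 1 − l(18)/l(14) = 1 − 76/213 = (137)/213 = 0.643192.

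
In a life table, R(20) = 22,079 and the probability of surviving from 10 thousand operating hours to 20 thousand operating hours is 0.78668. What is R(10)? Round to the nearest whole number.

R(10) = R(20) / p = 22,079 / 0.78668 = 28066.

28066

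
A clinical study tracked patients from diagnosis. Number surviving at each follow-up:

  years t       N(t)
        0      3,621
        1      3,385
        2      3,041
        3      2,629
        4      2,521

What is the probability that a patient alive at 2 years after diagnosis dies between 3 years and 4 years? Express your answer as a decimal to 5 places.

0.03551

This is the probability of reaching 3 but not 4, conditional on being alive at 2: (N(3) − N(4)) / N(2).
= (2,629 − 2,521) / 3,041 = 108 / 3,041 = 0.035515.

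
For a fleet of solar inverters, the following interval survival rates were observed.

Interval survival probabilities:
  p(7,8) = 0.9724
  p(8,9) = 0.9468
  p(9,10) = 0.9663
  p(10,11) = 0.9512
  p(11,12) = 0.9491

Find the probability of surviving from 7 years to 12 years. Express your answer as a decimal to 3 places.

0.803

P(survive 7→12) = 0.9724 × 0.9468 × 0.9663 × 0.9512 × 0.9491.
= 0.803154.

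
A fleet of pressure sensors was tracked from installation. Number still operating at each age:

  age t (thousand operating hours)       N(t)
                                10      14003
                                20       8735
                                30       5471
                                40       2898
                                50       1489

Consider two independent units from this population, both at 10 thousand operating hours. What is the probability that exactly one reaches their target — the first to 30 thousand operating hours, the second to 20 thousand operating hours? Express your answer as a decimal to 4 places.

p₁ = N(30)/N(10) = 5471/14003 = 0.390702; p₂ = N(20)/N(10) = 8735/14003 = 0.623795.
P(exactly one) = p₁(1−p₂) + (1−p₁)p₂ = 0.146984 + 0.380077 = 0.527061.

0.5271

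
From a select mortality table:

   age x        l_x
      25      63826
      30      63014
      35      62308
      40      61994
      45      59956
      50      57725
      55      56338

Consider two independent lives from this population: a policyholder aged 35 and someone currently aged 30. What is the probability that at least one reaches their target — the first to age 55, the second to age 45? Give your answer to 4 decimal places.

0.9954

p₁ = l_55/l_35 = 56338/62308 = 0.904186; p₂ = l_45/l_30 = 59956/63014 = 0.951471.
P(at least one) = 1 − (1−p₁)(1−p₂) = 1 − 0.095814 × 0.048529 = 0.995350.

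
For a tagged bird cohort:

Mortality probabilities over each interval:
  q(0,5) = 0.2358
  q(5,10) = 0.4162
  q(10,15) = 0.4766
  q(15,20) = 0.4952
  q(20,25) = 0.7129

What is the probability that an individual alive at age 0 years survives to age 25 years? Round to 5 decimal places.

0.03384

P(survive 0→25) = (1 − 0.2358) × (1 − 0.4162) × (1 − 0.4766) × (1 − 0.4952) × (1 − 0.7129).
= 0.7642 × 0.5838 × 0.5234 × 0.5048 × 0.2871 = 0.033842.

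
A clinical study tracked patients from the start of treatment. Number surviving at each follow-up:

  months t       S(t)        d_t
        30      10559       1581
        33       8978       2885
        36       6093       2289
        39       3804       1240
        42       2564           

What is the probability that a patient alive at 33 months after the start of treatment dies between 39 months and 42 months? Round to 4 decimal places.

This is the probability of reaching 39 but not 42, conditional on being alive at 33: (S(39) − S(42)) / S(33).
= (3804 − 2564) / 8978 = 1240 / 8978 = 0.138115.

0.1381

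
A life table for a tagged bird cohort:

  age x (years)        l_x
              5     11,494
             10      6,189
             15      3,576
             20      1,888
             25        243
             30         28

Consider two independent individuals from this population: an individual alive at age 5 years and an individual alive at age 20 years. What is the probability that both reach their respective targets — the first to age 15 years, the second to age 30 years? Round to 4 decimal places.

p₁ = l_15/l_5 = 3,576/11,494 = 0.311119; p₂ = l_30/l_20 = 28/1,888 = 0.014831.
P(both) = p₁ × p₂ = 0.311119 × 0.014831 = 0.004614.

0.0046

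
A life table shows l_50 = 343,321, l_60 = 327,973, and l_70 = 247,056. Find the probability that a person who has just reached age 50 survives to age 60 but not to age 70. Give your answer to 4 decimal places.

0.2357

We want 10|10q50 = (l_60 − l_70)/l_50.
This is the probability of reaching 60 but not 70, conditional on being alive at 50: (l_60 − l_70) / l_50.
= (327,973 − 247,056) / 343,321 = 80,917 / 343,321 = 0.235689.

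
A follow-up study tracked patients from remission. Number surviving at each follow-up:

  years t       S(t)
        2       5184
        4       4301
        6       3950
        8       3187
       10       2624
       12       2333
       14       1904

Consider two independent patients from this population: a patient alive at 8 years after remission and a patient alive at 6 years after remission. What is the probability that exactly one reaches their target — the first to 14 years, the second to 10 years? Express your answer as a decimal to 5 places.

p₁ = S(14)/S(8) = 1904/3187 = 0.597427; p₂ = S(10)/S(6) = 2624/3950 = 0.664304.
P(exactly one) = p₁(1−p₂) + (1−p₁)p₂ = 0.200554 + 0.267431 = 0.467985.

0.46798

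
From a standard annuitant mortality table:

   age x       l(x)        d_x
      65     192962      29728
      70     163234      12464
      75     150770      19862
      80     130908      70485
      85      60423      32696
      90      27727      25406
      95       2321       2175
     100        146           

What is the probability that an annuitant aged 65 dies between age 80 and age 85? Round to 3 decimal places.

0.365

This is the probability of reaching 80 but not 85, conditional on being alive at 65: (l(80) − l(85)) / l(65).
= (130908 − 60423) / 192962 = 70485 / 192962 = 0.365279.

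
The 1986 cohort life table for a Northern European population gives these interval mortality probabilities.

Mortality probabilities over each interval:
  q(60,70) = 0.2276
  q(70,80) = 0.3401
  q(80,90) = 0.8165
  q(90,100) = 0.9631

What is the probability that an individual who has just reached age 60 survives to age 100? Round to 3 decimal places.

Chaining the interval survival probabilities: (1 − 0.2276) × (1 − 0.3401) × (1 − 0.8165) × (1 − 0.9631).
= 0.7724 × 0.6599 × 0.1835 × 0.0369 = 0.003451.

0.003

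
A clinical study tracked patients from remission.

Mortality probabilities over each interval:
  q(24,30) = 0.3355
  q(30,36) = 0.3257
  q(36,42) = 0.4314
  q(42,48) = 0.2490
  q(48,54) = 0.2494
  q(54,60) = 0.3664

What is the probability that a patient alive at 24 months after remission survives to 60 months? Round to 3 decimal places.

Chaining the interval survival probabilities: (1 − 0.3355) × (1 − 0.3257) × (1 − 0.4314) × (1 − 0.2490) × (1 − 0.2494) × (1 − 0.3664).
= 0.6645 × 0.6743 × 0.5686 × 0.7510 × 0.7506 × 0.6336 = 0.090995.

0.091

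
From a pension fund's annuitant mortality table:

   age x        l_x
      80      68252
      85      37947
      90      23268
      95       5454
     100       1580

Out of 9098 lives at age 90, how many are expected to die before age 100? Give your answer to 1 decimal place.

8480.2

The relevant probability is 1 − 1580/23268 = 0.932096.
Expected number = 9098 × 0.932096 = 8480.2.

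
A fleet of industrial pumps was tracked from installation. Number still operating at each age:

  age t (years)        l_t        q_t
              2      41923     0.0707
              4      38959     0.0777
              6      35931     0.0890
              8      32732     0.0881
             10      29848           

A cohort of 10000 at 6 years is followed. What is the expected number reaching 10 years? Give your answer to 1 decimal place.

The relevant probability is 29848/35931 = 0.830703.
Expected number = 10000 × 0.830703 = 8307.0.

8307.0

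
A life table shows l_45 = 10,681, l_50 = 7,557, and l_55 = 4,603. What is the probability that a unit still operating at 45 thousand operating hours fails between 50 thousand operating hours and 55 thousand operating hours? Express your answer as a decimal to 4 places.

This is the probability of reaching 50 but not 55, conditional on being operational at 45: (l_50 − l_55) / l_45.
= (7,557 − 4,603) / 10,681 = 2,954 / 10,681 = 0.276566.

0.2766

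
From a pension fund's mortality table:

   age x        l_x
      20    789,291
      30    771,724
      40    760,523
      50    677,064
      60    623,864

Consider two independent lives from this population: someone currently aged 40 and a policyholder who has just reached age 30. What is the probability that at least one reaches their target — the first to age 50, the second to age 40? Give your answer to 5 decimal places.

0.99841

p₁ = l_50/l_40 = 677,064/760,523 = 0.890261; p₂ = l_40/l_30 = 760,523/771,724 = 0.985486.
P(at least one) = 1 − (1−p₁)(1−p₂) = 1 − 0.109739 × 0.014514 = 0.998407.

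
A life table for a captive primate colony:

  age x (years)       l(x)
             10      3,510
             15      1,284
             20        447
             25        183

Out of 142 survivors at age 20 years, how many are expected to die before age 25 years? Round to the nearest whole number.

84

The relevant probability is 1 − 183/447 = 0.590604.
Expected number = 142 × 0.590604 = 84.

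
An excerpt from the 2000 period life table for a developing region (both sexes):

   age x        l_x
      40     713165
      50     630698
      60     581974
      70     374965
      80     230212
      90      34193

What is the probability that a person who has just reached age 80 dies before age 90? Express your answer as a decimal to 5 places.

0.85147

P(die before 90 | alive at 80) = 1 − l_90/l_80 = 1 − 34193/230212 = (196019)/230212 = 0.851472.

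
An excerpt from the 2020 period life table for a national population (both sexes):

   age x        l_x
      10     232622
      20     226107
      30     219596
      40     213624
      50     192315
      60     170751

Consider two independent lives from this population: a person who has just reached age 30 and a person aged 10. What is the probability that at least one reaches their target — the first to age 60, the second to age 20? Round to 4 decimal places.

0.9938

p₁ = l_60/l_30 = 170751/219596 = 0.777569; p₂ = l_20/l_10 = 226107/232622 = 0.971993.
P(at least one) = 1 − (1−p₁)(1−p₂) = 1 − 0.222431 × 0.028007 = 0.993770.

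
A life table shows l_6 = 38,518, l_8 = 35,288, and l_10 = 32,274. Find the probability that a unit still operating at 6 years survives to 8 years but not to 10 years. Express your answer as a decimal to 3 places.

0.078

This is the probability of reaching 8 but not 10, conditional on being operational at 6: (l_8 − l_10) / l_6.
= (35,288 − 32,274) / 38,518 = 3,014 / 38,518 = 0.078249.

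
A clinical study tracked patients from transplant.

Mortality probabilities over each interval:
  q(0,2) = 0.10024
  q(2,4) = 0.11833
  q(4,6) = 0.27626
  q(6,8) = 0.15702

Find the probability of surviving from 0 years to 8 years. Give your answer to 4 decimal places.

0.4840

P(survive 0→8) = (1 − 0.10024) × (1 − 0.11833) × (1 − 0.27626) × (1 − 0.15702).
= 0.89976 × 0.88167 × 0.72374 × 0.84298 = 0.483986.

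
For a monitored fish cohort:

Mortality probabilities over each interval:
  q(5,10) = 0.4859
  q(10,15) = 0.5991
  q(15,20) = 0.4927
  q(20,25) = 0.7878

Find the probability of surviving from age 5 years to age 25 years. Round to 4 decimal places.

0.0222

The overall survival probability is (1 − 0.4859) × (1 − 0.5991) × (1 − 0.4927) × (1 − 0.7878).
= 0.5141 × 0.4009 × 0.5073 × 0.2122 = 0.022187.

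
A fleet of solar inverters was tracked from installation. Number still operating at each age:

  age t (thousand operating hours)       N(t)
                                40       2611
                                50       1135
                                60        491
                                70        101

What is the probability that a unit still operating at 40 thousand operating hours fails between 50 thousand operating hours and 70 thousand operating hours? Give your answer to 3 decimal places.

0.396

This is the probability of reaching 50 but not 70, conditional on being operational at 40: (N(50) − N(70)) / N(40).
= (1135 − 101) / 2611 = 1034 / 2611 = 0.396017.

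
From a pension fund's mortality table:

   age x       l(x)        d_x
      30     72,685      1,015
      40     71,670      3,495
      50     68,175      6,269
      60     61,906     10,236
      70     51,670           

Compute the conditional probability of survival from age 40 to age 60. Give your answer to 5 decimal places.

The conditional survival probability is l(60)/l(40) = 61,906/71,670 = 0.863764.

0.86376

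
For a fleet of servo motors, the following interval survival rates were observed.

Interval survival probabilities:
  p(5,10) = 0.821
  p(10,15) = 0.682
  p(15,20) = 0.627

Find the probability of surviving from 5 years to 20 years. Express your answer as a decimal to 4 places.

P(survive 5→20) = 0.821 × 0.682 × 0.627.
= 0.351071.

0.3511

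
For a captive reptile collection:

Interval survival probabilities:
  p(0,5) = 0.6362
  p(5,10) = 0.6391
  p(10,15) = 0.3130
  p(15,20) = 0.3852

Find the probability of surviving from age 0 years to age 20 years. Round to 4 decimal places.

Chaining the interval survival probabilities: 0.6362 × 0.6391 × 0.3130 × 0.3852.
= 0.049022.

0.0490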